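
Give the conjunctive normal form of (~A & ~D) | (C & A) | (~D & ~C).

(~D | C) & (~D | A)

(~A & ~D) | (C & A) | (~D & ~C)
≡ (~A | C | ~D) & (~A | C | ~C) & (~A | A | ~D) & (~A | A | ~C) & (~D | C | ~D) & (~D | C | ~C) & (~D | A | ~D) & (~D | A | ~C)   (distribute | over &)
≡ (~D | C) & (~D | A)   (simplify)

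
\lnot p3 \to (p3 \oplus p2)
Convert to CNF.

p3 \lor p2

\lnot p3 \to (p3 \oplus p2)
= \lnot \lnot p3 \lor (p3 \oplus p2)   — eliminate \to
= \lnot \lnot p3 \lor ((p3 \lor p2) \land \lnot (p3 \land p2))   — expand \oplus
= p3 \lor ((p3 \lor p2) \land \lnot (p3 \land p2))   — double negation
= p3 \lor ((p3 \lor p2) \land (\lnot p3 \lor \lnot p2))   — De Morgan
= (p3 \lor p3 \lor p2) \land (p3 \lor \lnot p3 \lor \lnot p2)   — distribute \lor over \land
= p3 \lor p2   — simplify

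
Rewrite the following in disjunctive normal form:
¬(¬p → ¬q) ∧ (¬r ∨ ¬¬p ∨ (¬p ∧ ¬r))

¬p ∧ q ∧ ¬r

¬(¬p → ¬q) ∧ (¬r ∨ ¬¬p ∨ (¬p ∧ ¬r))
≡ ¬(¬¬p ∨ ¬q) ∧ (¬r ∨ ¬¬p ∨ (¬p ∧ ¬r))   [eliminate →]
≡ ¬¬¬p ∧ ¬¬q ∧ (¬r ∨ ¬¬p ∨ (¬p ∧ ¬r))   [De Morgan]
≡ ¬p ∧ ¬¬q ∧ (¬r ∨ ¬¬p ∨ (¬p ∧ ¬r))   [double negation]
≡ ¬p ∧ q ∧ (¬r ∨ ¬¬p ∨ (¬p ∧ ¬r))   [double negation]
≡ ¬p ∧ q ∧ (¬r ∨ p ∨ (¬p ∧ ¬r))   [double negation]
≡ (¬p ∧ q ∧ ¬r) ∨ (¬p ∧ q ∧ p) ∨ (¬p ∧ q ∧ ¬p ∧ ¬r)   [distribute ∧ over ∨]
≡ ¬p ∧ q ∧ ¬r   [simplify]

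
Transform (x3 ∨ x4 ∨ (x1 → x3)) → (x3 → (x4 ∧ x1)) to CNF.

(¬x3 ∨ x4) ∧ (¬x3 ∨ x1)

(x3 ∨ x4 ∨ (x1 → x3)) → (x3 → (x4 ∧ x1))
≡ ¬(x3 ∨ x4 ∨ (x1 → x3)) ∨ (x3 → (x4 ∧ x1))   [eliminate →]
≡ ¬(x3 ∨ x4 ∨ ¬x1 ∨ x3) ∨ (x3 → (x4 ∧ x1))   [eliminate →]
≡ ¬(x3 ∨ x4 ∨ ¬x1 ∨ x3) ∨ ¬x3 ∨ (x4 ∧ x1)   [eliminate →]
≡ (¬x3 ∧ ¬x4 ∧ ¬¬x1 ∧ ¬x3) ∨ ¬x3 ∨ (x4 ∧ x1)   [De Morgan]
≡ (¬x3 ∧ ¬x4 ∧ x1 ∧ ¬x3) ∨ ¬x3 ∨ (x4 ∧ x1)   [double negation]
≡ (¬x3 ∨ ¬x3 ∨ x4) ∧ (¬x3 ∨ ¬x3 ∨ x1) ∧ (¬x4 ∨ ¬x3 ∨ x4) ∧ (¬x4 ∨ ¬x3 ∨ x1) ∧ (x1 ∨ ¬x3 ∨ x4) ∧ (x1 ∨ ¬x3 ∨ x1) ∧ (¬x3 ∨ ¬x3 ∨ x4) ∧ (¬x3 ∨ ¬x3 ∨ x1)   [distribute ∨ over ∧]
≡ (¬x3 ∨ x4) ∧ (¬x3 ∨ x1)   [simplify]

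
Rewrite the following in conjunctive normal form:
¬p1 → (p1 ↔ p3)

p1 ∨ ¬p3

¬p1 → (p1 ↔ p3)
≡ ¬¬p1 ∨ (p1 ↔ p3)   — eliminate →
≡ ¬¬p1 ∨ ((p1 → p3) ∧ (p3 → p1))   — eliminate ↔
≡ ¬¬p1 ∨ ((¬p1 ∨ p3) ∧ (p3 → p1))   — eliminate →
≡ ¬¬p1 ∨ ((¬p1 ∨ p3) ∧ (¬p3 ∨ p1))   — eliminate →
≡ p1 ∨ ((¬p1 ∨ p3) ∧ (¬p3 ∨ p1))   — double negation
≡ (p1 ∨ ¬p1 ∨ p3) ∧ (p1 ∨ ¬p3 ∨ p1)   — distribute ∨ over ∧
≡ p1 ∨ ¬p3   — simplify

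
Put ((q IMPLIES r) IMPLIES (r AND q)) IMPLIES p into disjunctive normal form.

NOT q OR p

((q IMPLIES r) IMPLIES (r AND q)) IMPLIES p
= NOT ((q IMPLIES r) IMPLIES (r AND q)) OR p
= NOT (NOT (q IMPLIES r) OR (r AND q)) OR p
= NOT (NOT (NOT q OR r) OR (r AND q)) OR p
= (NOT NOT (NOT q OR r) AND NOT (r AND q)) OR p
= ((NOT q OR r) AND NOT (r AND q)) OR p
= ((NOT q OR r) AND (NOT r OR NOT q)) OR p
= (NOT q AND NOT r) OR (NOT q AND NOT q) OR (r AND NOT r) OR (r AND NOT q) OR p
= NOT q OR p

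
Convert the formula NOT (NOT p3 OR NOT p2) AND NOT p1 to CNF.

p3 AND p2 AND NOT p1

NOT (NOT p3 OR NOT p2) AND NOT p1
≡ NOT NOT p3 AND NOT NOT p2 AND NOT p1   [De Morgan]
≡ p3 AND NOT NOT p2 AND NOT p1   [double negation]
≡ p3 AND p2 AND NOT p1   [double negation]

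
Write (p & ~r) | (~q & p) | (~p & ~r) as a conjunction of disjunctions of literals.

(p & ~r) | (~q & p) | (~p & ~r)
≡ (p | ~q | ~p) & (p | ~q | ~r) & (p | p | ~p) & (p | p | ~r) & (~r | ~q | ~p) & (~r | ~q | ~r) & (~r | p | ~p) & (~r | p | ~r)   [distribute | over &]
≡ (p | ~r) & (~r | ~q)   [simplify]

(p | ~r) & (~r | ~q)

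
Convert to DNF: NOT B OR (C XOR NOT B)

NOT B OR (C XOR NOT B)
≡ NOT B OR (C AND NOT NOT B) OR (NOT C AND NOT B)   (expand XOR)
≡ NOT B OR (C AND B) OR (NOT C AND NOT B)   (double negation)
≡ NOT B OR (C AND B)   (simplify)

NOT B OR (C AND B)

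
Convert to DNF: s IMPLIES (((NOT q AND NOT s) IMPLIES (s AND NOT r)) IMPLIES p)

NOT s OR p

s IMPLIES (((NOT q AND NOT s) IMPLIES (s AND NOT r)) IMPLIES p)
= NOT s OR (((NOT q AND NOT s) IMPLIES (s AND NOT r)) IMPLIES p)
= NOT s OR NOT ((NOT q AND NOT s) IMPLIES (s AND NOT r)) OR p
= NOT s OR NOT (NOT (NOT q AND NOT s) OR (s AND NOT r)) OR p
= NOT s OR (NOT NOT (NOT q AND NOT s) AND NOT (s AND NOT r)) OR p
= NOT s OR (NOT q AND NOT s AND NOT (s AND NOT r)) OR p
= NOT s OR (NOT q AND NOT s AND (NOT s OR NOT NOT r)) OR p
= NOT s OR (NOT q AND NOT s AND (NOT s OR r)) OR p
= NOT s OR (NOT q AND NOT s AND NOT s) OR (NOT q AND NOT s AND r) OR p
= NOT s OR p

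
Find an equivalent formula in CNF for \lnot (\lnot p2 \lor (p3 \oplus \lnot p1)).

p2 \land (\lnot p3 \lor \lnot p1) \land (p1 \lor p3)

\lnot (\lnot p2 \lor (p3 \oplus \lnot p1))
≡ \lnot (\lnot p2 \lor ((p3 \lor \lnot p1) \land \lnot (p3 \land \lnot p1)))   — expand \oplus
≡ \lnot \lnot p2 \land \lnot ((p3 \lor \lnot p1) \land \lnot (p3 \land \lnot p1))   — De Morgan
≡ p2 \land \lnot ((p3 \lor \lnot p1) \land \lnot (p3 \land \lnot p1))   — double negation
≡ p2 \land (\lnot (p3 \lor \lnot p1) \lor \lnot \lnot (p3 \land \lnot p1))   — De Morgan
≡ p2 \land ((\lnot p3 \land \lnot \lnot p1) \lor \lnot \lnot (p3 \land \lnot p1))   — De Morgan
≡ p2 \land ((\lnot p3 \land p1) \lor \lnot \lnot (p3 \land \lnot p1))   — double negation
≡ p2 \land ((\lnot p3 \land p1) \lor (p3 \land \lnot p1))   — double negation
≡ p2 \land (\lnot p3 \lor p3) \land (\lnot p3 \lor \lnot p1) \land (p1 \lor p3) \land (p1 \lor \lnot p1)   — distribute \lor over \land
≡ p2 \land (\lnot p3 \lor \lnot p1) \land (p1 \lor p3)   — simplify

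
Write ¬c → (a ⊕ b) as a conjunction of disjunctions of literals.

¬c → (a ⊕ b)
= ¬¬c ∨ (a ⊕ b)   (eliminate →)
= ¬¬c ∨ ((a ∨ b) ∧ ¬(a ∧ b))   (expand ⊕)
= c ∨ ((a ∨ b) ∧ ¬(a ∧ b))   (double negation)
= c ∨ ((a ∨ b) ∧ (¬a ∨ ¬b))   (De Morgan)
= (c ∨ a ∨ b) ∧ (c ∨ ¬a ∨ ¬b)   (distribute ∨ over ∧)

(c ∨ a ∨ b) ∧ (c ∨ ¬a ∨ ¬b)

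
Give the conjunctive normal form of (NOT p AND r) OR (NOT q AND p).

(NOT p OR NOT q) AND (r OR NOT q) AND (r OR p)

(NOT p AND r) OR (NOT q AND p)
⇔ (NOT p OR NOT q) AND (NOT p OR p) AND (r OR NOT q) AND (r OR p)   (distribute OR over AND)
⇔ (NOT p OR NOT q) AND (r OR NOT q) AND (r OR p)   (simplify)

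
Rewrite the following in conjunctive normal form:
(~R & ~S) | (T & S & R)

(~R | T) & (~R | S) & (~S | T) & (~S | R)

(~R & ~S) | (T & S & R)
= (~R | T) & (~R | S) & (~R | R) & (~S | T) & (~S | S) & (~S | R)   (distribute | over &)
= (~R | T) & (~R | S) & (~S | T) & (~S | R)   (simplify)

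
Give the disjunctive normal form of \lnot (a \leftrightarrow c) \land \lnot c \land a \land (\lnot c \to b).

\lnot (a \leftrightarrow c) \land \lnot c \land a \land (\lnot c \to b)
≡ \lnot ((a \to c) \land (c \to a)) \land \lnot c \land a \land (\lnot c \to b)   [eliminate \leftrightarrow]
≡ \lnot ((\lnot a \lor c) \land (c \to a)) \land \lnot c \land a \land (\lnot c \to b)   [eliminate \to]
≡ \lnot ((\lnot a \lor c) \land (\lnot c \lor a)) \land \lnot c \land a \land (\lnot c \to b)   [eliminate \to]
≡ \lnot ((\lnot a \lor c) \land (\lnot c \lor a)) \land \lnot c \land a \land (\lnot \lnot c \lor b)   [eliminate \to]
≡ (\lnot (\lnot a \lor c) \lor \lnot (\lnot c \lor a)) \land \lnot c \land a \land (\lnot \lnot c \lor b)   [De Morgan]
≡ ((\lnot \lnot a \land \lnot c) \lor \lnot (\lnot c \lor a)) \land \lnot c \land a \land (\lnot \lnot c \lor b)   [De Morgan]
≡ ((a \land \lnot c) \lor \lnot (\lnot c \lor a)) \land \lnot c \land a \land (\lnot \lnot c \lor b)   [double negation]
≡ ((a \land \lnot c) \lor (\lnot \lnot c \land \lnot a)) \land \lnot c \land a \land (\lnot \lnot c \lor b)   [De Morgan]
≡ ((a \land \lnot c) \lor (c \land \lnot a)) \land \lnot c \land a \land (\lnot \lnot c \lor b)   [double negation]
≡ ((a \land \lnot c) \lor (c \land \lnot a)) \land \lnot c \land a \land (c \lor b)   [double negation]
≡ (a \land \lnot c \land \lnot c \land a \land c) \lor (a \land \lnot c \land \lnot c \land a \land b) \lor (c \land \lnot a \land \lnot c \land a \land c) \lor (c \land \lnot a \land \lnot c \land a \land b)   [distribute \land over \lor]
≡ a \land \lnot c \land b   [simplify]

a \land \lnot c \land b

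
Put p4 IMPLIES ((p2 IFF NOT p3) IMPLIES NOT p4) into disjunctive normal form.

p4 IMPLIES ((p2 IFF NOT p3) IMPLIES NOT p4)
⇔ NOT p4 OR ((p2 IFF NOT p3) IMPLIES NOT p4)   [eliminate IMPLIES]
⇔ NOT p4 OR NOT (p2 IFF NOT p3) OR NOT p4   [eliminate IMPLIES]
⇔ NOT p4 OR NOT ((p2 IMPLIES NOT p3) AND (NOT p3 IMPLIES p2)) OR NOT p4   [eliminate IFF]
⇔ NOT p4 OR NOT ((NOT p2 OR NOT p3) AND (NOT p3 IMPLIES p2)) OR NOT p4   [eliminate IMPLIES]
⇔ NOT p4 OR NOT ((NOT p2 OR NOT p3) AND (NOT NOT p3 OR p2)) OR NOT p4   [eliminate IMPLIES]
⇔ NOT p4 OR NOT (NOT p2 OR NOT p3) OR NOT (NOT NOT p3 OR p2) OR NOT p4   [De Morgan]
⇔ NOT p4 OR (NOT NOT p2 AND NOT NOT p3) OR NOT (NOT NOT p3 OR p2) OR NOT p4   [De Morgan]
⇔ NOT p4 OR (p2 AND NOT NOT p3) OR NOT (NOT NOT p3 OR p2) OR NOT p4   [double negation]
⇔ NOT p4 OR (p2 AND p3) OR NOT (NOT NOT p3 OR p2) OR NOT p4   [double negation]
⇔ NOT p4 OR (p2 AND p3) OR (NOT NOT NOT p3 AND NOT p2) OR NOT p4   [De Morgan]
⇔ NOT p4 OR (p2 AND p3) OR (NOT p3 AND NOT p2) OR NOT p4   [double negation]
⇔ NOT p4 OR (p2 AND p3) OR (NOT p3 AND NOT p2)   [simplify]

NOT p4 OR (p2 AND p3) OR (NOT p3 AND NOT p2)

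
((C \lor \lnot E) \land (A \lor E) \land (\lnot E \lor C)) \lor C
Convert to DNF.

(\lnot E \land A) \lor C

((C \lor \lnot E) \land (A \lor E) \land (\lnot E \lor C)) \lor C
= (C \land A \land \lnot E) \lor (C \land A \land C) \lor (C \land E \land \lnot E) \lor (C \land E \land C) \lor (\lnot E \land A \land \lnot E) \lor (\lnot E \land A \land C) \lor (\lnot E \land E \land \lnot E) \lor (\lnot E \land E \land C) \lor C   [distribute \land over \lor]
= (\lnot E \land A) \lor C   [simplify]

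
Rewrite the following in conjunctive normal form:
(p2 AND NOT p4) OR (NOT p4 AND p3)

(p2 AND NOT p4) OR (NOT p4 AND p3)
≡ (p2 OR NOT p4) AND (p2 OR p3) AND (NOT p4 OR NOT p4) AND (NOT p4 OR p3)   [distribute OR over AND]
≡ (p2 OR p3) AND NOT p4   [simplify]

(p2 OR p3) AND NOT p4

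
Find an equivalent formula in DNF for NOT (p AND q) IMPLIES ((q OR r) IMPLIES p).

(NOT q AND NOT r) OR p

NOT (p AND q) IMPLIES ((q OR r) IMPLIES p)
≡ NOT NOT (p AND q) OR ((q OR r) IMPLIES p)   — eliminate IMPLIES
≡ NOT NOT (p AND q) OR NOT (q OR r) OR p   — eliminate IMPLIES
≡ (p AND q) OR NOT (q OR r) OR p   — double negation
≡ (p AND q) OR (NOT q AND NOT r) OR p   — De Morgan
≡ (NOT q AND NOT r) OR p   — simplify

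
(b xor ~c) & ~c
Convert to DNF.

~b & ~c

(b xor ~c) & ~c
= ((b & ~~c) | (~b & ~c)) & ~c   — expand xor
= ((b & c) | (~b & ~c)) & ~c   — double negation
= (b & c & ~c) | (~b & ~c & ~c)   — distribute & over |
= ~b & ~c   — simplify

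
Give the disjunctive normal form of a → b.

¬a ∨ b

a → b
⇔ ¬a ∨ b   [eliminate →]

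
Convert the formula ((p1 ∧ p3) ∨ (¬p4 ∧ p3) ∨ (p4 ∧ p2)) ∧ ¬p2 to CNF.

((p1 ∧ p3) ∨ (¬p4 ∧ p3) ∨ (p4 ∧ p2)) ∧ ¬p2
= (p1 ∨ ¬p4 ∨ p4) ∧ (p1 ∨ ¬p4 ∨ p2) ∧ (p1 ∨ p3 ∨ p4) ∧ (p1 ∨ p3 ∨ p2) ∧ (p3 ∨ ¬p4 ∨ p4) ∧ (p3 ∨ ¬p4 ∨ p2) ∧ (p3 ∨ p3 ∨ p4) ∧ (p3 ∨ p3 ∨ p2) ∧ ¬p2   [distribute ∨ over ∧]
= (p1 ∨ ¬p4 ∨ p2) ∧ (p3 ∨ p4) ∧ (p3 ∨ p2) ∧ ¬p2   [simplify]

(p1 ∨ ¬p4 ∨ p2) ∧ (p3 ∨ p4) ∧ (p3 ∨ p2) ∧ ¬p2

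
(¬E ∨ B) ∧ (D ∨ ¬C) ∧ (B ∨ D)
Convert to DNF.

(¬E ∧ D) ∨ (B ∧ D) ∨ (B ∧ ¬C)

(¬E ∨ B) ∧ (D ∨ ¬C) ∧ (B ∨ D)
≡ (¬E ∧ D ∧ B) ∨ (¬E ∧ D ∧ D) ∨ (¬E ∧ ¬C ∧ B) ∨ (¬E ∧ ¬C ∧ D) ∨ (B ∧ D ∧ B) ∨ (B ∧ D ∧ D) ∨ (B ∧ ¬C ∧ B) ∨ (B ∧ ¬C ∧ D)   (distribute ∧ over ∨)
≡ (¬E ∧ D) ∨ (B ∧ D) ∨ (B ∧ ¬C)   (simplify)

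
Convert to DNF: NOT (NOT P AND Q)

NOT (NOT P AND Q)
= NOT NOT P OR NOT Q   [De Morgan]
= P OR NOT Q   [double negation]

P OR NOT Q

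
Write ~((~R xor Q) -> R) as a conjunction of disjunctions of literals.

~((~R xor Q) -> R)
⇔ ~(~(~R xor Q) | R)   [eliminate ->]
⇔ ~(~((~R | Q) & ~(~R & Q)) | R)   [expand xor]
⇔ ~~((~R | Q) & ~(~R & Q)) & ~R   [De Morgan]
⇔ (~R | Q) & ~(~R & Q) & ~R   [double negation]
⇔ (~R | Q) & (~~R | ~Q) & ~R   [De Morgan]
⇔ (~R | Q) & (R | ~Q) & ~R   [double negation]
⇔ (R | ~Q) & ~R   [simplify]

(R | ~Q) & ~R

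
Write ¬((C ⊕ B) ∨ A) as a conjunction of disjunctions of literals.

(¬C ∨ B) ∧ (¬B ∨ C) ∧ ¬A

¬((C ⊕ B) ∨ A)
⇔ ¬(((C ∨ B) ∧ ¬(C ∧ B)) ∨ A)   [expand ⊕]
⇔ ¬((C ∨ B) ∧ ¬(C ∧ B)) ∧ ¬A   [De Morgan]
⇔ (¬(C ∨ B) ∨ ¬¬(C ∧ B)) ∧ ¬A   [De Morgan]
⇔ ((¬C ∧ ¬B) ∨ ¬¬(C ∧ B)) ∧ ¬A   [De Morgan]
⇔ ((¬C ∧ ¬B) ∨ (C ∧ B)) ∧ ¬A   [double negation]
⇔ (¬C ∨ C) ∧ (¬C ∨ B) ∧ (¬B ∨ C) ∧ (¬B ∨ B) ∧ ¬A   [distribute ∨ over ∧]
⇔ (¬C ∨ B) ∧ (¬B ∨ C) ∧ ¬A   [simplify]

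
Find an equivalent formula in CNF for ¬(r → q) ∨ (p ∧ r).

r ∧ (¬q ∨ p)

¬(r → q) ∨ (p ∧ r)
⇔ ¬(¬r ∨ q) ∨ (p ∧ r)
⇔ (¬¬r ∧ ¬q) ∨ (p ∧ r)
⇔ (r ∧ ¬q) ∨ (p ∧ r)
⇔ (r ∨ p) ∧ (r ∨ r) ∧ (¬q ∨ p) ∧ (¬q ∨ r)
⇔ r ∧ (¬q ∨ p)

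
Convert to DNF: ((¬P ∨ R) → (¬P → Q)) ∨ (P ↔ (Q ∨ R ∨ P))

((¬P ∨ R) → (¬P → Q)) ∨ (P ↔ (Q ∨ R ∨ P))
= ¬(¬P ∨ R) ∨ (¬P → Q) ∨ (P ↔ (Q ∨ R ∨ P))   (eliminate →)
= ¬(¬P ∨ R) ∨ ¬¬P ∨ Q ∨ (P ↔ (Q ∨ R ∨ P))   (eliminate →)
= ¬(¬P ∨ R) ∨ ¬¬P ∨ Q ∨ ((P → (Q ∨ R ∨ P)) ∧ ((Q ∨ R ∨ P) → P))   (eliminate ↔)
= ¬(¬P ∨ R) ∨ ¬¬P ∨ Q ∨ ((¬P ∨ Q ∨ R ∨ P) ∧ ((Q ∨ R ∨ P) → P))   (eliminate →)
= ¬(¬P ∨ R) ∨ ¬¬P ∨ Q ∨ ((¬P ∨ Q ∨ R ∨ P) ∧ (¬(Q ∨ R ∨ P) ∨ P))   (eliminate →)
= (¬¬P ∧ ¬R) ∨ ¬¬P ∨ Q ∨ ((¬P ∨ Q ∨ R ∨ P) ∧ (¬(Q ∨ R ∨ P) ∨ P))   (De Morgan)
= (P ∧ ¬R) ∨ ¬¬P ∨ Q ∨ ((¬P ∨ Q ∨ R ∨ P) ∧ (¬(Q ∨ R ∨ P) ∨ P))   (double negation)
= (P ∧ ¬R) ∨ P ∨ Q ∨ ((¬P ∨ Q ∨ R ∨ P) ∧ (¬(Q ∨ R ∨ P) ∨ P))   (double negation)
= (P ∧ ¬R) ∨ P ∨ Q ∨ ((¬P ∨ Q ∨ R ∨ P) ∧ ((¬Q ∧ ¬R ∧ ¬P) ∨ P))   (De Morgan)
= (P ∧ ¬R) ∨ P ∨ Q ∨ (¬P ∧ ¬Q ∧ ¬R ∧ ¬P) ∨ (¬P ∧ P) ∨ (Q ∧ ¬Q ∧ ¬R ∧ ¬P) ∨ (Q ∧ P) ∨ (R ∧ ¬Q ∧ ¬R ∧ ¬P) ∨ (R ∧ P) ∨ (P ∧ ¬Q ∧ ¬R ∧ ¬P) ∨ (P ∧ P)   (distribute ∧ over ∨)
= P ∨ Q ∨ (¬P ∧ ¬Q ∧ ¬R)   (simplify)

P ∨ Q ∨ (¬P ∧ ¬Q ∧ ¬R)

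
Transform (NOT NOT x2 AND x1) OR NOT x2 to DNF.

(x2 AND x1) OR NOT x2

(NOT NOT x2 AND x1) OR NOT x2
≡ (x2 AND x1) OR NOT x2   [double negation]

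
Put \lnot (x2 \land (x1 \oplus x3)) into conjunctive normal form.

\lnot (x2 \land (x1 \oplus x3))
≡ \lnot (x2 \land (x1 \lor x3) \land \lnot (x1 \land x3))   (expand \oplus)
≡ \lnot x2 \lor \lnot (x1 \lor x3) \lor \lnot \lnot (x1 \land x3)   (De Morgan)
≡ \lnot x2 \lor (\lnot x1 \land \lnot x3) \lor \lnot \lnot (x1 \land x3)   (De Morgan)
≡ \lnot x2 \lor (\lnot x1 \land \lnot x3) \lor (x1 \land x3)   (double negation)
≡ (\lnot x2 \lor \lnot x1 \lor x1) \land (\lnot x2 \lor \lnot x1 \lor x3) \land (\lnot x2 \lor \lnot x3 \lor x1) \land (\lnot x2 \lor \lnot x3 \lor x3)   (distribute \lor over \land)
≡ (\lnot x2 \lor \lnot x1 \lor x3) \land (\lnot x2 \lor \lnot x3 \lor x1)   (simplify)

(\lnot x2 \lor \lnot x1 \lor x3) \land (\lnot x2 \lor \lnot x3 \lor x1)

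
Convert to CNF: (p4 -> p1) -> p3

(p4 | p3) & (~p1 | p3)

(p4 -> p1) -> p3
≡ ~(p4 -> p1) | p3
≡ ~(~p4 | p1) | p3
≡ (~~p4 & ~p1) | p3
≡ (p4 & ~p1) | p3
≡ (p4 | p3) & (~p1 | p3)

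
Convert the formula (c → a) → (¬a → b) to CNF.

(c → a) → (¬a → b)
≡ ¬(c → a) ∨ (¬a → b)   (eliminate →)
≡ ¬(¬c ∨ a) ∨ (¬a → b)   (eliminate →)
≡ ¬(¬c ∨ a) ∨ ¬¬a ∨ b   (eliminate →)
≡ (¬¬c ∧ ¬a) ∨ ¬¬a ∨ b   (De Morgan)
≡ (c ∧ ¬a) ∨ ¬¬a ∨ b   (double negation)
≡ (c ∧ ¬a) ∨ a ∨ b   (double negation)
≡ (c ∨ a ∨ b) ∧ (¬a ∨ a ∨ b)   (distribute ∨ over ∧)
≡ c ∨ a ∨ b   (simplify)

c ∨ a ∨ b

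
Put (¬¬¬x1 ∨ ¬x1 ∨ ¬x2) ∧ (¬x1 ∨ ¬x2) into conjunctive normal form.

¬x1 ∨ ¬x2

(¬¬¬x1 ∨ ¬x1 ∨ ¬x2) ∧ (¬x1 ∨ ¬x2)
≡ (¬x1 ∨ ¬x1 ∨ ¬x2) ∧ (¬x1 ∨ ¬x2)   [double negation]
≡ ¬x1 ∨ ¬x2   [simplify]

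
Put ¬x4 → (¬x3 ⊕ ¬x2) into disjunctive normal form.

¬x4 → (¬x3 ⊕ ¬x2)
≡ ¬¬x4 ∨ (¬x3 ⊕ ¬x2)   [eliminate →]
≡ ¬¬x4 ∨ (¬x3 ∧ ¬¬x2) ∨ (¬¬x3 ∧ ¬x2)   [expand ⊕]
≡ x4 ∨ (¬x3 ∧ ¬¬x2) ∨ (¬¬x3 ∧ ¬x2)   [double negation]
≡ x4 ∨ (¬x3 ∧ x2) ∨ (¬¬x3 ∧ ¬x2)   [double negation]
≡ x4 ∨ (¬x3 ∧ x2) ∨ (x3 ∧ ¬x2)   [double negation]

x4 ∨ (¬x3 ∧ x2) ∨ (x3 ∧ ¬x2)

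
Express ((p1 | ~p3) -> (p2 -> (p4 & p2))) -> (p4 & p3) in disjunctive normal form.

(p1 & p2 & ~p4) | (~p3 & p2 & ~p4) | (p4 & p3)

((p1 | ~p3) -> (p2 -> (p4 & p2))) -> (p4 & p3)
= ~((p1 | ~p3) -> (p2 -> (p4 & p2))) | (p4 & p3)   (eliminate ->)
= ~(~(p1 | ~p3) | (p2 -> (p4 & p2))) | (p4 & p3)   (eliminate ->)
= ~(~(p1 | ~p3) | ~p2 | (p4 & p2)) | (p4 & p3)   (eliminate ->)
= (~~(p1 | ~p3) & ~~p2 & ~(p4 & p2)) | (p4 & p3)   (De Morgan)
= ((p1 | ~p3) & ~~p2 & ~(p4 & p2)) | (p4 & p3)   (double negation)
= ((p1 | ~p3) & p2 & ~(p4 & p2)) | (p4 & p3)   (double negation)
= ((p1 | ~p3) & p2 & (~p4 | ~p2)) | (p4 & p3)   (De Morgan)
= (p1 & p2 & ~p4) | (p1 & p2 & ~p2) | (~p3 & p2 & ~p4) | (~p3 & p2 & ~p2) | (p4 & p3)   (distribute & over |)
= (p1 & p2 & ~p4) | (~p3 & p2 & ~p4) | (p4 & p3)   (simplify)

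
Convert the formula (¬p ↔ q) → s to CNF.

(¬p ↔ q) → s
≡ ¬(¬p ↔ q) ∨ s   (eliminate →)
≡ ¬((¬p → q) ∧ (q → ¬p)) ∨ s   (eliminate ↔)
≡ ¬((¬¬p ∨ q) ∧ (q → ¬p)) ∨ s   (eliminate →)
≡ ¬((¬¬p ∨ q) ∧ (¬q ∨ ¬p)) ∨ s   (eliminate →)
≡ ¬(¬¬p ∨ q) ∨ ¬(¬q ∨ ¬p) ∨ s   (De Morgan)
≡ (¬¬¬p ∧ ¬q) ∨ ¬(¬q ∨ ¬p) ∨ s   (De Morgan)
≡ (¬p ∧ ¬q) ∨ ¬(¬q ∨ ¬p) ∨ s   (double negation)
≡ (¬p ∧ ¬q) ∨ (¬¬q ∧ ¬¬p) ∨ s   (De Morgan)
≡ (¬p ∧ ¬q) ∨ (q ∧ ¬¬p) ∨ s   (double negation)
≡ (¬p ∧ ¬q) ∨ (q ∧ p) ∨ s   (double negation)
≡ (¬p ∨ q ∨ s) ∧ (¬p ∨ p ∨ s) ∧ (¬q ∨ q ∨ s) ∧ (¬q ∨ p ∨ s)   (distribute ∨ over ∧)
≡ (¬p ∨ q ∨ s) ∧ (¬q ∨ p ∨ s)   (simplify)

(¬p ∨ q ∨ s) ∧ (¬q ∨ p ∨ s)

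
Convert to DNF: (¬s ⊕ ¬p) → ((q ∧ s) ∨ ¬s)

(¬s ⊕ ¬p) → ((q ∧ s) ∨ ¬s)
= ¬(¬s ⊕ ¬p) ∨ (q ∧ s) ∨ ¬s   — eliminate →
= ¬((¬s ∧ ¬¬p) ∨ (¬¬s ∧ ¬p)) ∨ (q ∧ s) ∨ ¬s   — expand ⊕
= (¬(¬s ∧ ¬¬p) ∧ ¬(¬¬s ∧ ¬p)) ∨ (q ∧ s) ∨ ¬s   — De Morgan
= ((¬¬s ∨ ¬¬¬p) ∧ ¬(¬¬s ∧ ¬p)) ∨ (q ∧ s) ∨ ¬s   — De Morgan
= ((s ∨ ¬¬¬p) ∧ ¬(¬¬s ∧ ¬p)) ∨ (q ∧ s) ∨ ¬s   — double negation
= ((s ∨ ¬p) ∧ ¬(¬¬s ∧ ¬p)) ∨ (q ∧ s) ∨ ¬s   — double negation
= ((s ∨ ¬p) ∧ (¬¬¬s ∨ ¬¬p)) ∨ (q ∧ s) ∨ ¬s   — De Morgan
= ((s ∨ ¬p) ∧ (¬s ∨ ¬¬p)) ∨ (q ∧ s) ∨ ¬s   — double negation
= ((s ∨ ¬p) ∧ (¬s ∨ p)) ∨ (q ∧ s) ∨ ¬s   — double negation
= (s ∧ ¬s) ∨ (s ∧ p) ∨ (¬p ∧ ¬s) ∨ (¬p ∧ p) ∨ (q ∧ s) ∨ ¬s   — distribute ∧ over ∨
= (s ∧ p) ∨ (q ∧ s) ∨ ¬s   — simplify

(s ∧ p) ∨ (q ∧ s) ∨ ¬s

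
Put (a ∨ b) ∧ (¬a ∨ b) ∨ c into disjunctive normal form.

(a ∨ b) ∧ (¬a ∨ b) ∨ c
≡ a ∧ ¬a ∨ a ∧ b ∨ b ∧ ¬a ∨ b ∧ b ∨ c   (distribute ∧ over ∨)
≡ b ∨ c   (simplify)

b ∨ c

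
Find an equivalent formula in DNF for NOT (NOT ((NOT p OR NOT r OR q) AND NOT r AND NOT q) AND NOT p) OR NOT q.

p OR NOT q

NOT (NOT ((NOT p OR NOT r OR q) AND NOT r AND NOT q) AND NOT p) OR NOT q
≡ NOT NOT ((NOT p OR NOT r OR q) AND NOT r AND NOT q) OR NOT NOT p OR NOT q   [De Morgan]
≡ ((NOT p OR NOT r OR q) AND NOT r AND NOT q) OR NOT NOT p OR NOT q   [double negation]
≡ ((NOT p OR NOT r OR q) AND NOT r AND NOT q) OR p OR NOT q   [double negation]
≡ (NOT p AND NOT r AND NOT q) OR (NOT r AND NOT r AND NOT q) OR (q AND NOT r AND NOT q) OR p OR NOT q   [distribute AND over OR]
≡ p OR NOT q   [simplify]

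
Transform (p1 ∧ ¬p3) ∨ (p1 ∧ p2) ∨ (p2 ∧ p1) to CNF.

p1 ∧ (¬p3 ∨ p2)

(p1 ∧ ¬p3) ∨ (p1 ∧ p2) ∨ (p2 ∧ p1)
⇔ (p1 ∨ p1 ∨ p2) ∧ (p1 ∨ p1 ∨ p1) ∧ (p1 ∨ p2 ∨ p2) ∧ (p1 ∨ p2 ∨ p1) ∧ (¬p3 ∨ p1 ∨ p2) ∧ (¬p3 ∨ p1 ∨ p1) ∧ (¬p3 ∨ p2 ∨ p2) ∧ (¬p3 ∨ p2 ∨ p1)   [distribute ∨ over ∧]
⇔ p1 ∧ (¬p3 ∨ p2)   [simplify]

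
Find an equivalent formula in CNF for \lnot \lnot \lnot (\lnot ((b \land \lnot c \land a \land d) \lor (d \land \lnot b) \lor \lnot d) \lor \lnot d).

(\lnot c \lor \lnot b \lor \lnot d) \land (a \lor \lnot b \lor \lnot d) \land d

\lnot \lnot \lnot (\lnot ((b \land \lnot c \land a \land d) \lor (d \land \lnot b) \lor \lnot d) \lor \lnot d)
⇔ \lnot (\lnot ((b \land \lnot c \land a \land d) \lor (d \land \lnot b) \lor \lnot d) \lor \lnot d)   — double negation
⇔ \lnot \lnot ((b \land \lnot c \land a \land d) \lor (d \land \lnot b) \lor \lnot d) \land \lnot \lnot d   — De Morgan
⇔ ((b \land \lnot c \land a \land d) \lor (d \land \lnot b) \lor \lnot d) \land \lnot \lnot d   — double negation
⇔ ((b \land \lnot c \land a \land d) \lor (d \land \lnot b) \lor \lnot d) \land d   — double negation
⇔ (b \lor d \lor \lnot d) \land (b \lor \lnot b \lor \lnot d) \land (\lnot c \lor d \lor \lnot d) \land (\lnot c \lor \lnot b \lor \lnot d) \land (a \lor d \lor \lnot d) \land (a \lor \lnot b \lor \lnot d) \land (d \lor d \lor \lnot d) \land (d \lor \lnot b \lor \lnot d) \land d   — distribute \lor over \land
⇔ (\lnot c \lor \lnot b \lor \lnot d) \land (a \lor \lnot b \lor \lnot d) \land d   — simplify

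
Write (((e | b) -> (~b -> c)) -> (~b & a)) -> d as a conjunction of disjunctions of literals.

(~e | b | c | d) & (b | ~a | d)

(((e | b) -> (~b -> c)) -> (~b & a)) -> d
⇔ ~(((e | b) -> (~b -> c)) -> (~b & a)) | d   (eliminate ->)
⇔ ~(~((e | b) -> (~b -> c)) | (~b & a)) | d   (eliminate ->)
⇔ ~(~(~(e | b) | (~b -> c)) | (~b & a)) | d   (eliminate ->)
⇔ ~(~(~(e | b) | ~~b | c) | (~b & a)) | d   (eliminate ->)
⇔ (~~(~(e | b) | ~~b | c) & ~(~b & a)) | d   (De Morgan)
⇔ ((~(e | b) | ~~b | c) & ~(~b & a)) | d   (double negation)
⇔ (((~e & ~b) | ~~b | c) & ~(~b & a)) | d   (De Morgan)
⇔ (((~e & ~b) | b | c) & ~(~b & a)) | d   (double negation)
⇔ (((~e & ~b) | b | c) & (~~b | ~a)) | d   (De Morgan)
⇔ (((~e & ~b) | b | c) & (b | ~a)) | d   (double negation)
⇔ (~e | b | c | d) & (~b | b | c | d) & (b | ~a | d)   (distribute | over &)
⇔ (~e | b | c | d) & (b | ~a | d)   (simplify)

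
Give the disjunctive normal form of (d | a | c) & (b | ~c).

(d & b) | (d & ~c) | (a & b) | (a & ~c) | (c & b)

(d | a | c) & (b | ~c)
≡ (d & b) | (d & ~c) | (a & b) | (a & ~c) | (c & b) | (c & ~c)   (distribute & over |)
≡ (d & b) | (d & ~c) | (a & b) | (a & ~c) | (c & b)   (simplify)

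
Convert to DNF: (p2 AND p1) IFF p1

NOT p1 OR (p1 AND p2)

(p2 AND p1) IFF p1
⇔ ((p2 AND p1) IMPLIES p1) AND (p1 IMPLIES (p2 AND p1))   [eliminate IFF]
⇔ (NOT (p2 AND p1) OR p1) AND (p1 IMPLIES (p2 AND p1))   [eliminate IMPLIES]
⇔ (NOT (p2 AND p1) OR p1) AND (NOT p1 OR (p2 AND p1))   [eliminate IMPLIES]
⇔ (NOT p2 OR NOT p1 OR p1) AND (NOT p1 OR (p2 AND p1))   [De Morgan]
⇔ (NOT p2 AND NOT p1) OR (NOT p2 AND p2 AND p1) OR (NOT p1 AND NOT p1) OR (NOT p1 AND p2 AND p1) OR (p1 AND NOT p1) OR (p1 AND p2 AND p1)   [distribute AND over OR]
⇔ NOT p1 OR (p1 AND p2)   [simplify]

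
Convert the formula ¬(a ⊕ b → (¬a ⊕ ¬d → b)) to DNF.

a ∧ ¬b ∧ ¬d

¬(a ⊕ b → (¬a ⊕ ¬d → b))
≡ ¬(¬(a ⊕ b) ∨ (¬a ⊕ ¬d → b))   (eliminate →)
≡ ¬(¬(a ∧ ¬b ∨ ¬a ∧ b) ∨ (¬a ⊕ ¬d → b))   (expand ⊕)
≡ ¬(¬(a ∧ ¬b ∨ ¬a ∧ b) ∨ ¬(¬a ⊕ ¬d) ∨ b)   (eliminate →)
≡ ¬(¬(a ∧ ¬b ∨ ¬a ∧ b) ∨ ¬(¬a ∧ ¬¬d ∨ ¬¬a ∧ ¬d) ∨ b)   (expand ⊕)
≡ ¬¬(a ∧ ¬b ∨ ¬a ∧ b) ∧ ¬¬(¬a ∧ ¬¬d ∨ ¬¬a ∧ ¬d) ∧ ¬b   (De Morgan)
≡ (a ∧ ¬b ∨ ¬a ∧ b) ∧ ¬¬(¬a ∧ ¬¬d ∨ ¬¬a ∧ ¬d) ∧ ¬b   (double negation)
≡ (a ∧ ¬b ∨ ¬a ∧ b) ∧ (¬a ∧ ¬¬d ∨ ¬¬a ∧ ¬d) ∧ ¬b   (double negation)
≡ (a ∧ ¬b ∨ ¬a ∧ b) ∧ (¬a ∧ d ∨ ¬¬a ∧ ¬d) ∧ ¬b   (double negation)
≡ (a ∧ ¬b ∨ ¬a ∧ b) ∧ (¬a ∧ d ∨ a ∧ ¬d) ∧ ¬b   (double negation)
≡ a ∧ ¬b ∧ ¬a ∧ d ∧ ¬b ∨ a ∧ ¬b ∧ a ∧ ¬d ∧ ¬b ∨ ¬a ∧ b ∧ ¬a ∧ d ∧ ¬b ∨ ¬a ∧ b ∧ a ∧ ¬d ∧ ¬b   (distribute ∧ over ∨)
≡ a ∧ ¬b ∧ ¬d   (simplify)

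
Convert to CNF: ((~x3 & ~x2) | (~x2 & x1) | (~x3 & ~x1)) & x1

((~x3 & ~x2) | (~x2 & x1) | (~x3 & ~x1)) & x1
≡ (~x3 | ~x2 | ~x3) & (~x3 | ~x2 | ~x1) & (~x3 | x1 | ~x3) & (~x3 | x1 | ~x1) & (~x2 | ~x2 | ~x3) & (~x2 | ~x2 | ~x1) & (~x2 | x1 | ~x3) & (~x2 | x1 | ~x1) & x1   [distribute | over &]
≡ (~x3 | ~x2) & (~x2 | ~x1) & x1   [simplify]

(~x3 | ~x2) & (~x2 | ~x1) & x1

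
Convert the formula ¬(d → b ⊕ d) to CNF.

¬(d → b ⊕ d)
≡ ¬(¬d ∨ (b ⊕ d))   — eliminate →
≡ ¬(¬d ∨ (b ∨ d) ∧ ¬(b ∧ d))   — expand ⊕
≡ ¬¬d ∧ ¬((b ∨ d) ∧ ¬(b ∧ d))   — De Morgan
≡ d ∧ ¬((b ∨ d) ∧ ¬(b ∧ d))   — double negation
≡ d ∧ (¬(b ∨ d) ∨ ¬¬(b ∧ d))   — De Morgan
≡ d ∧ (¬b ∧ ¬d ∨ ¬¬(b ∧ d))   — De Morgan
≡ d ∧ (¬b ∧ ¬d ∨ b ∧ d)   — double negation
≡ d ∧ (¬b ∨ b) ∧ (¬b ∨ d) ∧ (¬d ∨ b) ∧ (¬d ∨ d)   — distribute ∨ over ∧
≡ d ∧ (¬d ∨ b)   — simplify

d ∧ (¬d ∨ b)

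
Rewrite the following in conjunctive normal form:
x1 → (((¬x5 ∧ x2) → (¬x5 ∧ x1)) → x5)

¬x1 ∨ x5

x1 → (((¬x5 ∧ x2) → (¬x5 ∧ x1)) → x5)
⇔ ¬x1 ∨ (((¬x5 ∧ x2) → (¬x5 ∧ x1)) → x5)   [eliminate →]
⇔ ¬x1 ∨ ¬((¬x5 ∧ x2) → (¬x5 ∧ x1)) ∨ x5   [eliminate →]
⇔ ¬x1 ∨ ¬(¬(¬x5 ∧ x2) ∨ (¬x5 ∧ x1)) ∨ x5   [eliminate →]
⇔ ¬x1 ∨ (¬¬(¬x5 ∧ x2) ∧ ¬(¬x5 ∧ x1)) ∨ x5   [De Morgan]
⇔ ¬x1 ∨ (¬x5 ∧ x2 ∧ ¬(¬x5 ∧ x1)) ∨ x5   [double negation]
⇔ ¬x1 ∨ (¬x5 ∧ x2 ∧ (¬¬x5 ∨ ¬x1)) ∨ x5   [De Morgan]
⇔ ¬x1 ∨ (¬x5 ∧ x2 ∧ (x5 ∨ ¬x1)) ∨ x5   [double negation]
⇔ (¬x1 ∨ ¬x5 ∨ x5) ∧ (¬x1 ∨ x2 ∨ x5) ∧ (¬x1 ∨ x5 ∨ ¬x1 ∨ x5)   [distribute ∨ over ∧]
⇔ ¬x1 ∨ x5   [simplify]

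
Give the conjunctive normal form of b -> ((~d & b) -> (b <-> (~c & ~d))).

~b | d | ~c

b -> ((~d & b) -> (b <-> (~c & ~d)))
⇔ ~b | ((~d & b) -> (b <-> (~c & ~d)))   [eliminate ->]
⇔ ~b | ~(~d & b) | (b <-> (~c & ~d))   [eliminate ->]
⇔ ~b | ~(~d & b) | ((b -> (~c & ~d)) & ((~c & ~d) -> b))   [eliminate <->]
⇔ ~b | ~(~d & b) | ((~b | (~c & ~d)) & ((~c & ~d) -> b))   [eliminate ->]
⇔ ~b | ~(~d & b) | ((~b | (~c & ~d)) & (~(~c & ~d) | b))   [eliminate ->]
⇔ ~b | ~~d | ~b | ((~b | (~c & ~d)) & (~(~c & ~d) | b))   [De Morgan]
⇔ ~b | d | ~b | ((~b | (~c & ~d)) & (~(~c & ~d) | b))   [double negation]
⇔ ~b | d | ~b | ((~b | (~c & ~d)) & (~~c | ~~d | b))   [De Morgan]
⇔ ~b | d | ~b | ((~b | (~c & ~d)) & (c | ~~d | b))   [double negation]
⇔ ~b | d | ~b | ((~b | (~c & ~d)) & (c | d | b))   [double negation]
⇔ (~b | d | ~b | ~b | ~c) & (~b | d | ~b | ~b | ~d) & (~b | d | ~b | c | d | b)   [distribute | over &]
⇔ ~b | d | ~c   [simplify]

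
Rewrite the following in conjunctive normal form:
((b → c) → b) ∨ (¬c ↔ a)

((b → c) → b) ∨ (¬c ↔ a)
= ¬(b → c) ∨ b ∨ (¬c ↔ a)   [eliminate →]
= ¬(¬b ∨ c) ∨ b ∨ (¬c ↔ a)   [eliminate →]
= ¬(¬b ∨ c) ∨ b ∨ ((¬c → a) ∧ (a → ¬c))   [eliminate ↔]
= ¬(¬b ∨ c) ∨ b ∨ ((¬¬c ∨ a) ∧ (a → ¬c))   [eliminate →]
= ¬(¬b ∨ c) ∨ b ∨ ((¬¬c ∨ a) ∧ (¬a ∨ ¬c))   [eliminate →]
= (¬¬b ∧ ¬c) ∨ b ∨ ((¬¬c ∨ a) ∧ (¬a ∨ ¬c))   [De Morgan]
= (b ∧ ¬c) ∨ b ∨ ((¬¬c ∨ a) ∧ (¬a ∨ ¬c))   [double negation]
= (b ∧ ¬c) ∨ b ∨ ((c ∨ a) ∧ (¬a ∨ ¬c))   [double negation]
= (b ∨ b ∨ c ∨ a) ∧ (b ∨ b ∨ ¬a ∨ ¬c) ∧ (¬c ∨ b ∨ c ∨ a) ∧ (¬c ∨ b ∨ ¬a ∨ ¬c)   [distribute ∨ over ∧]
= (b ∨ c ∨ a) ∧ (b ∨ ¬a ∨ ¬c)   [simplify]

(b ∨ c ∨ a) ∧ (b ∨ ¬a ∨ ¬c)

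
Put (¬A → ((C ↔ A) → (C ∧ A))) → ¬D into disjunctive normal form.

(¬A ∧ ¬C) ∨ ¬D

(¬A → ((C ↔ A) → (C ∧ A))) → ¬D
≡ ¬(¬A → ((C ↔ A) → (C ∧ A))) ∨ ¬D   — eliminate →
≡ ¬(¬¬A ∨ ((C ↔ A) → (C ∧ A))) ∨ ¬D   — eliminate →
≡ ¬(¬¬A ∨ ¬(C ↔ A) ∨ (C ∧ A)) ∨ ¬D   — eliminate →
≡ ¬(¬¬A ∨ ¬((C → A) ∧ (A → C)) ∨ (C ∧ A)) ∨ ¬D   — eliminate ↔
≡ ¬(¬¬A ∨ ¬((¬C ∨ A) ∧ (A → C)) ∨ (C ∧ A)) ∨ ¬D   — eliminate →
≡ ¬(¬¬A ∨ ¬((¬C ∨ A) ∧ (¬A ∨ C)) ∨ (C ∧ A)) ∨ ¬D   — eliminate →
≡ (¬¬¬A ∧ ¬¬((¬C ∨ A) ∧ (¬A ∨ C)) ∧ ¬(C ∧ A)) ∨ ¬D   — De Morgan
≡ (¬A ∧ ¬¬((¬C ∨ A) ∧ (¬A ∨ C)) ∧ ¬(C ∧ A)) ∨ ¬D   — double negation
≡ (¬A ∧ (¬C ∨ A) ∧ (¬A ∨ C) ∧ ¬(C ∧ A)) ∨ ¬D   — double negation
≡ (¬A ∧ (¬C ∨ A) ∧ (¬A ∨ C) ∧ (¬C ∨ ¬A)) ∨ ¬D   — De Morgan
≡ (¬A ∧ ¬C ∧ ¬A ∧ ¬C) ∨ (¬A ∧ ¬C ∧ ¬A ∧ ¬A) ∨ (¬A ∧ ¬C ∧ C ∧ ¬C) ∨ (¬A ∧ ¬C ∧ C ∧ ¬A) ∨ (¬A ∧ A ∧ ¬A ∧ ¬C) ∨ (¬A ∧ A ∧ ¬A ∧ ¬A) ∨ (¬A ∧ A ∧ C ∧ ¬C) ∨ (¬A ∧ A ∧ C ∧ ¬A) ∨ ¬D   — distribute ∧ over ∨
≡ (¬A ∧ ¬C) ∨ ¬D   — simplify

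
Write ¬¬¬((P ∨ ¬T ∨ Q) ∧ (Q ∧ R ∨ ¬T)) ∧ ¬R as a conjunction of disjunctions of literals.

¬¬¬((P ∨ ¬T ∨ Q) ∧ (Q ∧ R ∨ ¬T)) ∧ ¬R
≡ ¬((P ∨ ¬T ∨ Q) ∧ (Q ∧ R ∨ ¬T)) ∧ ¬R   [double negation]
≡ (¬(P ∨ ¬T ∨ Q) ∨ ¬(Q ∧ R ∨ ¬T)) ∧ ¬R   [De Morgan]
≡ (¬P ∧ ¬¬T ∧ ¬Q ∨ ¬(Q ∧ R ∨ ¬T)) ∧ ¬R   [De Morgan]
≡ (¬P ∧ T ∧ ¬Q ∨ ¬(Q ∧ R ∨ ¬T)) ∧ ¬R   [double negation]
≡ (¬P ∧ T ∧ ¬Q ∨ ¬(Q ∧ R) ∧ ¬¬T) ∧ ¬R   [De Morgan]
≡ (¬P ∧ T ∧ ¬Q ∨ (¬Q ∨ ¬R) ∧ ¬¬T) ∧ ¬R   [De Morgan]
≡ (¬P ∧ T ∧ ¬Q ∨ (¬Q ∨ ¬R) ∧ T) ∧ ¬R   [double negation]
≡ (¬P ∨ ¬Q ∨ ¬R) ∧ (¬P ∨ T) ∧ (T ∨ ¬Q ∨ ¬R) ∧ (T ∨ T) ∧ (¬Q ∨ ¬Q ∨ ¬R) ∧ (¬Q ∨ T) ∧ ¬R   [distribute ∨ over ∧]
≡ T ∧ ¬R   [simplify]

T ∧ ¬R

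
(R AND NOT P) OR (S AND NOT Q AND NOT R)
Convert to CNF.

(R OR S) AND (R OR NOT Q) AND (NOT P OR S) AND (NOT P OR NOT Q) AND (NOT P OR NOT R)

(R AND NOT P) OR (S AND NOT Q AND NOT R)
= (R OR S) AND (R OR NOT Q) AND (R OR NOT R) AND (NOT P OR S) AND (NOT P OR NOT Q) AND (NOT P OR NOT R)
= (R OR S) AND (R OR NOT Q) AND (NOT P OR S) AND (NOT P OR NOT Q) AND (NOT P OR NOT R)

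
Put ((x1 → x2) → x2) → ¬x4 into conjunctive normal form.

((x1 → x2) → x2) → ¬x4
= ¬((x1 → x2) → x2) ∨ ¬x4   — eliminate →
= ¬(¬(x1 → x2) ∨ x2) ∨ ¬x4   — eliminate →
= ¬(¬(¬x1 ∨ x2) ∨ x2) ∨ ¬x4   — eliminate →
= (¬¬(¬x1 ∨ x2) ∧ ¬x2) ∨ ¬x4   — De Morgan
= ((¬x1 ∨ x2) ∧ ¬x2) ∨ ¬x4   — double negation
= (¬x1 ∨ x2 ∨ ¬x4) ∧ (¬x2 ∨ ¬x4)   — distribute ∨ over ∧

(¬x1 ∨ x2 ∨ ¬x4) ∧ (¬x2 ∨ ¬x4)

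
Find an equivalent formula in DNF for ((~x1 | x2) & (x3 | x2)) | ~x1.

((~x1 | x2) & (x3 | x2)) | ~x1
≡ (~x1 & x3) | (~x1 & x2) | (x2 & x3) | (x2 & x2) | ~x1   (distribute & over |)
≡ x2 | ~x1   (simplify)

x2 | ~x1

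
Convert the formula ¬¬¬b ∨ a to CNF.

¬¬¬b ∨ a
= ¬b ∨ a   — double negation

¬b ∨ a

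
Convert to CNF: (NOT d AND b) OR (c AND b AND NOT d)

NOT d AND b

(NOT d AND b) OR (c AND b AND NOT d)
= (NOT d OR c) AND (NOT d OR b) AND (NOT d OR NOT d) AND (b OR c) AND (b OR b) AND (b OR NOT d)   — distribute OR over AND
= NOT d AND b   — simplify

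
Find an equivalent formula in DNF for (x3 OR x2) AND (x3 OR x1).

(x3 OR x2) AND (x3 OR x1)
≡ (x3 AND x3) OR (x3 AND x1) OR (x2 AND x3) OR (x2 AND x1)   — distribute AND over OR
≡ x3 OR (x2 AND x1)   — simplify

x3 OR (x2 AND x1)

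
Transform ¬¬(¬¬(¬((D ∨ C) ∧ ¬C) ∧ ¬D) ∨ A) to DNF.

(¬D ∧ ¬C) ∨ (C ∧ ¬D) ∨ A

¬¬(¬¬(¬((D ∨ C) ∧ ¬C) ∧ ¬D) ∨ A)
≡ ¬¬(¬((D ∨ C) ∧ ¬C) ∧ ¬D) ∨ A
≡ (¬((D ∨ C) ∧ ¬C) ∧ ¬D) ∨ A
≡ ((¬(D ∨ C) ∨ ¬¬C) ∧ ¬D) ∨ A
≡ (((¬D ∧ ¬C) ∨ ¬¬C) ∧ ¬D) ∨ A
≡ (((¬D ∧ ¬C) ∨ C) ∧ ¬D) ∨ A
≡ (¬D ∧ ¬C ∧ ¬D) ∨ (C ∧ ¬D) ∨ A
≡ (¬D ∧ ¬C) ∨ (C ∧ ¬D) ∨ A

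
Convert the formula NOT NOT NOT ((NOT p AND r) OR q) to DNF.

(p AND NOT q) OR (NOT r AND NOT q)

NOT NOT NOT ((NOT p AND r) OR q)
⇔ NOT ((NOT p AND r) OR q)
⇔ NOT (NOT p AND r) AND NOT q
⇔ (NOT NOT p OR NOT r) AND NOT q
⇔ (p OR NOT r) AND NOT q
⇔ (p AND NOT q) OR (NOT r AND NOT q)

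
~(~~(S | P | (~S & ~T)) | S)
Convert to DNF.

~(~~(S | P | (~S & ~T)) | S)
≡ ~~~(S | P | (~S & ~T)) & ~S   — De Morgan
≡ ~(S | P | (~S & ~T)) & ~S   — double negation
≡ ~S & ~P & ~(~S & ~T) & ~S   — De Morgan
≡ ~S & ~P & (~~S | ~~T) & ~S   — De Morgan
≡ ~S & ~P & (S | ~~T) & ~S   — double negation
≡ ~S & ~P & (S | T) & ~S   — double negation
≡ (~S & ~P & S & ~S) | (~S & ~P & T & ~S)   — distribute & over |
≡ ~S & ~P & T   — simplify

~S & ~P & T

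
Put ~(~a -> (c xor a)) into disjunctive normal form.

~(~a -> (c xor a))
⇔ ~(~~a | (c xor a))   — eliminate ->
⇔ ~(~~a | (c & ~a) | (~c & a))   — expand xor
⇔ ~~~a & ~(c & ~a) & ~(~c & a)   — De Morgan
⇔ ~a & ~(c & ~a) & ~(~c & a)   — double negation
⇔ ~a & (~c | ~~a) & ~(~c & a)   — De Morgan
⇔ ~a & (~c | a) & ~(~c & a)   — double negation
⇔ ~a & (~c | a) & (~~c | ~a)   — De Morgan
⇔ ~a & (~c | a) & (c | ~a)   — double negation
⇔ (~a & ~c & c) | (~a & ~c & ~a) | (~a & a & c) | (~a & a & ~a)   — distribute & over |
⇔ ~a & ~c   — simplify

~a & ~c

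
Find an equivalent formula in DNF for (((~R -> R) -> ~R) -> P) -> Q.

(((~R -> R) -> ~R) -> P) -> Q
≡ ~(((~R -> R) -> ~R) -> P) | Q   (eliminate ->)
≡ ~(~((~R -> R) -> ~R) | P) | Q   (eliminate ->)
≡ ~(~(~(~R -> R) | ~R) | P) | Q   (eliminate ->)
≡ ~(~(~(~~R | R) | ~R) | P) | Q   (eliminate ->)
≡ (~~(~(~~R | R) | ~R) & ~P) | Q   (De Morgan)
≡ ((~(~~R | R) | ~R) & ~P) | Q   (double negation)
≡ (((~~~R & ~R) | ~R) & ~P) | Q   (De Morgan)
≡ (((~R & ~R) | ~R) & ~P) | Q   (double negation)
≡ (~R & ~R & ~P) | (~R & ~P) | Q   (distribute & over |)
≡ (~R & ~P) | Q   (simplify)

(~R & ~P) | Q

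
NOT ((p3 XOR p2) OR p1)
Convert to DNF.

(NOT p3 AND NOT p2 AND NOT p1) OR (p2 AND p3 AND NOT p1)

NOT ((p3 XOR p2) OR p1)
⇔ NOT ((p3 AND NOT p2) OR (NOT p3 AND p2) OR p1)   — expand XOR
⇔ NOT (p3 AND NOT p2) AND NOT (NOT p3 AND p2) AND NOT p1   — De Morgan
⇔ (NOT p3 OR NOT NOT p2) AND NOT (NOT p3 AND p2) AND NOT p1   — De Morgan
⇔ (NOT p3 OR p2) AND NOT (NOT p3 AND p2) AND NOT p1   — double negation
⇔ (NOT p3 OR p2) AND (NOT NOT p3 OR NOT p2) AND NOT p1   — De Morgan
⇔ (NOT p3 OR p2) AND (p3 OR NOT p2) AND NOT p1   — double negation
⇔ (NOT p3 AND p3 AND NOT p1) OR (NOT p3 AND NOT p2 AND NOT p1) OR (p2 AND p3 AND NOT p1) OR (p2 AND NOT p2 AND NOT p1)   — distribute AND over OR
⇔ (NOT p3 AND NOT p2 AND NOT p1) OR (p2 AND p3 AND NOT p1)   — simplify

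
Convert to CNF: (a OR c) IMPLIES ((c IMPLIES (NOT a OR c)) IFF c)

NOT a OR c

(a OR c) IMPLIES ((c IMPLIES (NOT a OR c)) IFF c)
≡ NOT (a OR c) OR ((c IMPLIES (NOT a OR c)) IFF c)   — eliminate IMPLIES
≡ NOT (a OR c) OR (((c IMPLIES (NOT a OR c)) IMPLIES c) AND (c IMPLIES (c IMPLIES (NOT a OR c))))   — eliminate IFF
≡ NOT (a OR c) OR ((NOT (c IMPLIES (NOT a OR c)) OR c) AND (c IMPLIES (c IMPLIES (NOT a OR c))))   — eliminate IMPLIES
≡ NOT (a OR c) OR ((NOT (NOT c OR NOT a OR c) OR c) AND (c IMPLIES (c IMPLIES (NOT a OR c))))   — eliminate IMPLIES
≡ NOT (a OR c) OR ((NOT (NOT c OR NOT a OR c) OR c) AND (NOT c OR (c IMPLIES (NOT a OR c))))   — eliminate IMPLIES
≡ NOT (a OR c) OR ((NOT (NOT c OR NOT a OR c) OR c) AND (NOT c OR NOT c OR NOT a OR c))   — eliminate IMPLIES
≡ (NOT a AND NOT c) OR ((NOT (NOT c OR NOT a OR c) OR c) AND (NOT c OR NOT c OR NOT a OR c))   — De Morgan
≡ (NOT a AND NOT c) OR (((NOT NOT c AND NOT NOT a AND NOT c) OR c) AND (NOT c OR NOT c OR NOT a OR c))   — De Morgan
≡ (NOT a AND NOT c) OR (((c AND NOT NOT a AND NOT c) OR c) AND (NOT c OR NOT c OR NOT a OR c))   — double negation
≡ (NOT a AND NOT c) OR (((c AND a AND NOT c) OR c) AND (NOT c OR NOT c OR NOT a OR c))   — double negation
≡ (NOT a OR c OR c) AND (NOT a OR a OR c) AND (NOT a OR NOT c OR c) AND (NOT a OR NOT c OR NOT c OR NOT a OR c) AND (NOT c OR c OR c) AND (NOT c OR a OR c) AND (NOT c OR NOT c OR c) AND (NOT c OR NOT c OR NOT c OR NOT a OR c)   — distribute OR over AND
≡ NOT a OR c   — simplify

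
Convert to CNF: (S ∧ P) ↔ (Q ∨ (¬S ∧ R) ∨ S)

(S ∧ P) ↔ (Q ∨ (¬S ∧ R) ∨ S)
≡ ((S ∧ P) → (Q ∨ (¬S ∧ R) ∨ S)) ∧ ((Q ∨ (¬S ∧ R) ∨ S) → (S ∧ P))   — eliminate ↔
≡ (¬(S ∧ P) ∨ Q ∨ (¬S ∧ R) ∨ S) ∧ ((Q ∨ (¬S ∧ R) ∨ S) → (S ∧ P))   — eliminate →
≡ (¬(S ∧ P) ∨ Q ∨ (¬S ∧ R) ∨ S) ∧ (¬(Q ∨ (¬S ∧ R) ∨ S) ∨ (S ∧ P))   — eliminate →
≡ (¬S ∨ ¬P ∨ Q ∨ (¬S ∧ R) ∨ S) ∧ (¬(Q ∨ (¬S ∧ R) ∨ S) ∨ (S ∧ P))   — De Morgan
≡ (¬S ∨ ¬P ∨ Q ∨ (¬S ∧ R) ∨ S) ∧ ((¬Q ∧ ¬(¬S ∧ R) ∧ ¬S) ∨ (S ∧ P))   — De Morgan
≡ (¬S ∨ ¬P ∨ Q ∨ (¬S ∧ R) ∨ S) ∧ ((¬Q ∧ (¬¬S ∨ ¬R) ∧ ¬S) ∨ (S ∧ P))   — De Morgan
≡ (¬S ∨ ¬P ∨ Q ∨ (¬S ∧ R) ∨ S) ∧ ((¬Q ∧ (S ∨ ¬R) ∧ ¬S) ∨ (S ∧ P))   — double negation
≡ (¬S ∨ ¬P ∨ Q ∨ ¬S ∨ S) ∧ (¬S ∨ ¬P ∨ Q ∨ R ∨ S) ∧ (¬Q ∨ S) ∧ (¬Q ∨ P) ∧ (S ∨ ¬R ∨ S) ∧ (S ∨ ¬R ∨ P) ∧ (¬S ∨ S) ∧ (¬S ∨ P)   — distribute ∨ over ∧
≡ (¬Q ∨ S) ∧ (¬Q ∨ P) ∧ (S ∨ ¬R) ∧ (¬S ∨ P)   — simplify

(¬Q ∨ S) ∧ (¬Q ∨ P) ∧ (S ∨ ¬R) ∧ (¬S ∨ P)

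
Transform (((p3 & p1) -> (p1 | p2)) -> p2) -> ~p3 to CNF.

(((p3 & p1) -> (p1 | p2)) -> p2) -> ~p3
⇔ ~(((p3 & p1) -> (p1 | p2)) -> p2) | ~p3
⇔ ~(~((p3 & p1) -> (p1 | p2)) | p2) | ~p3
⇔ ~(~(~(p3 & p1) | p1 | p2) | p2) | ~p3
⇔ (~~(~(p3 & p1) | p1 | p2) & ~p2) | ~p3
⇔ ((~(p3 & p1) | p1 | p2) & ~p2) | ~p3
⇔ ((~p3 | ~p1 | p1 | p2) & ~p2) | ~p3
⇔ (~p3 | ~p1 | p1 | p2 | ~p3) & (~p2 | ~p3)
⇔ ~p2 | ~p3

~p2 | ~p3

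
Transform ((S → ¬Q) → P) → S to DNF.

(¬S ∧ ¬P) ∨ (¬Q ∧ ¬P) ∨ S

((S → ¬Q) → P) → S
≡ ¬((S → ¬Q) → P) ∨ S
≡ ¬(¬(S → ¬Q) ∨ P) ∨ S
≡ ¬(¬(¬S ∨ ¬Q) ∨ P) ∨ S
≡ (¬¬(¬S ∨ ¬Q) ∧ ¬P) ∨ S
≡ ((¬S ∨ ¬Q) ∧ ¬P) ∨ S
≡ (¬S ∧ ¬P) ∨ (¬Q ∧ ¬P) ∨ S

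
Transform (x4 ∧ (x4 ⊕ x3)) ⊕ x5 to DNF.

(x4 ∧ (x4 ⊕ x3)) ⊕ x5
≡ (x4 ∧ (x4 ⊕ x3) ∧ ¬x5) ∨ (¬(x4 ∧ (x4 ⊕ x3)) ∧ x5)   [expand ⊕]
≡ (x4 ∧ ((x4 ∧ ¬x3) ∨ (¬x4 ∧ x3)) ∧ ¬x5) ∨ (¬(x4 ∧ (x4 ⊕ x3)) ∧ x5)   [expand ⊕]
≡ (x4 ∧ ((x4 ∧ ¬x3) ∨ (¬x4 ∧ x3)) ∧ ¬x5) ∨ (¬(x4 ∧ ((x4 ∧ ¬x3) ∨ (¬x4 ∧ x3))) ∧ x5)   [expand ⊕]
≡ (x4 ∧ ((x4 ∧ ¬x3) ∨ (¬x4 ∧ x3)) ∧ ¬x5) ∨ ((¬x4 ∨ ¬((x4 ∧ ¬x3) ∨ (¬x4 ∧ x3))) ∧ x5)   [De Morgan]
≡ (x4 ∧ ((x4 ∧ ¬x3) ∨ (¬x4 ∧ x3)) ∧ ¬x5) ∨ ((¬x4 ∨ (¬(x4 ∧ ¬x3) ∧ ¬(¬x4 ∧ x3))) ∧ x5)   [De Morgan]
≡ (x4 ∧ ((x4 ∧ ¬x3) ∨ (¬x4 ∧ x3)) ∧ ¬x5) ∨ ((¬x4 ∨ ((¬x4 ∨ ¬¬x3) ∧ ¬(¬x4 ∧ x3))) ∧ x5)   [De Morgan]
≡ (x4 ∧ ((x4 ∧ ¬x3) ∨ (¬x4 ∧ x3)) ∧ ¬x5) ∨ ((¬x4 ∨ ((¬x4 ∨ x3) ∧ ¬(¬x4 ∧ x3))) ∧ x5)   [double negation]
≡ (x4 ∧ ((x4 ∧ ¬x3) ∨ (¬x4 ∧ x3)) ∧ ¬x5) ∨ ((¬x4 ∨ ((¬x4 ∨ x3) ∧ (¬¬x4 ∨ ¬x3))) ∧ x5)   [De Morgan]
≡ (x4 ∧ ((x4 ∧ ¬x3) ∨ (¬x4 ∧ x3)) ∧ ¬x5) ∨ ((¬x4 ∨ ((¬x4 ∨ x3) ∧ (x4 ∨ ¬x3))) ∧ x5)   [double negation]
≡ (x4 ∧ x4 ∧ ¬x3 ∧ ¬x5) ∨ (x4 ∧ ¬x4 ∧ x3 ∧ ¬x5) ∨ (¬x4 ∧ x5) ∨ (¬x4 ∧ x4 ∧ x5) ∨ (¬x4 ∧ ¬x3 ∧ x5) ∨ (x3 ∧ x4 ∧ x5) ∨ (x3 ∧ ¬x3 ∧ x5)   [distribute ∧ over ∨]
≡ (x4 ∧ ¬x3 ∧ ¬x5) ∨ (¬x4 ∧ x5) ∨ (x3 ∧ x4 ∧ x5)   [simplify]

(x4 ∧ ¬x3 ∧ ¬x5) ∨ (¬x4 ∧ x5) ∨ (x3 ∧ x4 ∧ x5)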